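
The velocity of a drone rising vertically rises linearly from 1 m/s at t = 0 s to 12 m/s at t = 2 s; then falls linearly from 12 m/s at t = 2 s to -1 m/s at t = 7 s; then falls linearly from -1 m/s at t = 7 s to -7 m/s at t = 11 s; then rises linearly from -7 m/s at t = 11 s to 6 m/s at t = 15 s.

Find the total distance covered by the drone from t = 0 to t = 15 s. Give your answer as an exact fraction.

1819/26 m

Total distance travelled is ∫|v| dt — sum the magnitudes of each area piece.
0–2 s: |½(1 + 12)(2)| = 13 m
2–7 s: v = 0 at t = 86/13 s; triangle areas 360/13 + 5/26 = 725/26 m
7–11 s: |½(-1 + -7)(4)| = 16 m
11–15 s: v = 0 at t = 171/13 s; triangle areas 98/13 + 72/13 = 170/13 m
Total distance = 1819/26 m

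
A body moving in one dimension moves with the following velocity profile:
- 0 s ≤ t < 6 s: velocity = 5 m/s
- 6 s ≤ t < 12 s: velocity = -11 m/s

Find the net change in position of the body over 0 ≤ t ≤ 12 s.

Net displacement equals the area under the velocity-time graph (areas below the axis count negative).
0–6 s: 5 × 6 = 30 m
6–12 s: -11 × 6 = -66 m
Net displacement = -36 m

-36 m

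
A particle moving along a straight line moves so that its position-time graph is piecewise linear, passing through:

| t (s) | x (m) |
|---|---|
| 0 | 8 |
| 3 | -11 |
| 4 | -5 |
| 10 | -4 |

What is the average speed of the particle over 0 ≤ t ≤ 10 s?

Average speed = (total path length)/(elapsed time); on a piecewise-linear x-t graph the path length is Σ|Δx|.
0–3 s: |Δx| = |-11 − 8| = 19 m
3–4 s: |Δx| = |-5 − -11| = 6 m
4–10 s: |Δx| = |-4 − -5| = 1 m
Total path = 26 m; average speed = 26/10 = 2.6 m/s.

2.6 m/s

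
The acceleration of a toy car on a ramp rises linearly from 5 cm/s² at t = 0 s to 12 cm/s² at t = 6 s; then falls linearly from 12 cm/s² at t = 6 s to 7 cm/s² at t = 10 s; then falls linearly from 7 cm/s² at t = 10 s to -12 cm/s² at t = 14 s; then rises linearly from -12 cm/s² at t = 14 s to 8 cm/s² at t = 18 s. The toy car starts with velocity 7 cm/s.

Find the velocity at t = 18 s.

Δv equals the area under the a-t graph; then v = v₀ + Δv.
0–6 s: ½(5 + 12)(6) = 51 cm/s
6–10 s: ½(12 + 7)(4) = 38 cm/s
10–14 s: ½(7 + -12)(4) = -10 cm/s
14–18 s: ½(-12 + 8)(4) = -8 cm/s
Δv = 71 cm/s, so v(18) = 7 + (71) = 78 cm/s.

78 cm/s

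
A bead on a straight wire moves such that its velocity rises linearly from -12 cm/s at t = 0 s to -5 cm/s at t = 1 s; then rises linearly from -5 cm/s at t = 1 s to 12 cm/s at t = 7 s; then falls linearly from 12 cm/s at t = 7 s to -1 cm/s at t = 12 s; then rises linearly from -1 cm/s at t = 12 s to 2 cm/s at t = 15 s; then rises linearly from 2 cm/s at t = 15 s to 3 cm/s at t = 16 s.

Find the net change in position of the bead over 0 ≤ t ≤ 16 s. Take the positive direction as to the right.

Displacement is the signed area under the v-t curve.
0–1 s: ½(-12 + -5)(1) = -8.5 cm
1–7 s: ½(-5 + 12)(6) = 21 cm
7–12 s: ½(12 + -1)(5) = 27.5 cm
12–15 s: ½(-1 + 2)(3) = 1.5 cm
15–16 s: ½(2 + 3)(1) = 2.5 cm
Net displacement = 44 cm

44 cm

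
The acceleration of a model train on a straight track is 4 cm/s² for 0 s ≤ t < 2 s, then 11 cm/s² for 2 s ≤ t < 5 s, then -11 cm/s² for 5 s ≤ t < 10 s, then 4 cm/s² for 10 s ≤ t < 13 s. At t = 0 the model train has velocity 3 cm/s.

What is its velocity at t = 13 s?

1 cm/s

Δv equals the area under the a-t graph; then v = v₀ + Δv.
0–2 s: 4 × 2 = 8 cm/s
2–5 s: 11 × 3 = 33 cm/s
5–10 s: -11 × 5 = -55 cm/s
10–13 s: 4 × 3 = 12 cm/s
Δv = -2 cm/s, so v(13) = 3 + (-2) = 1 cm/s.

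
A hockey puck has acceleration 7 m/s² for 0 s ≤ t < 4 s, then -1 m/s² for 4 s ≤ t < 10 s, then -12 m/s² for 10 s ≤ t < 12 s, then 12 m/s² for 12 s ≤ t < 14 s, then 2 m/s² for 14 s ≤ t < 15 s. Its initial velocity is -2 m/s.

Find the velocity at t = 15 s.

Δv equals the area under the a-t graph; then v = v₀ + Δv.
0–4 s: 7 × 4 = 28 m/s
4–10 s: -1 × 6 = -6 m/s
10–12 s: -12 × 2 = -24 m/s
12–14 s: 12 × 2 = 24 m/s
14–15 s: 2 × 1 = 2 m/s
Δv = 24 m/s, so v(15) = -2 + (24) = 22 m/s.

22 m/s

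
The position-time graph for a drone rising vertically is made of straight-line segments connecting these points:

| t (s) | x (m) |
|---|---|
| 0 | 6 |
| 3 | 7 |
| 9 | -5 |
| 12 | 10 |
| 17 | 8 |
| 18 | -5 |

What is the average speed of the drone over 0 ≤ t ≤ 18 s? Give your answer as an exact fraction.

Average speed = (total path length)/(elapsed time); on a piecewise-linear x-t graph the path length is Σ|Δx|.
0–3 s: |Δx| = |7 − 6| = 1 m
3–9 s: |Δx| = |-5 − 7| = 12 m
9–12 s: |Δx| = |10 − -5| = 15 m
12–17 s: |Δx| = |8 − 10| = 2 m
17–18 s: |Δx| = |-5 − 8| = 13 m
Total path = 43 m; average speed = 43/18 = 43/18 m/s.

43/18 m/s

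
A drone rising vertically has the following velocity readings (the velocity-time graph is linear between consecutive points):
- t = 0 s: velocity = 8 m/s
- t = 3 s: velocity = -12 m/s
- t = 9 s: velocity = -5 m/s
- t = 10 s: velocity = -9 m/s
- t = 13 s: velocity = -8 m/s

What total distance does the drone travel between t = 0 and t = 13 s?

99.1 m

Distance (not displacement) is the total path length: add the absolute areas under v-t.
0–3 s: v = 0 at t = 1.2 s; triangle areas 4.8 + 10.8 = 15.6 m
3–9 s: |½(-12 + -5)(6)| = 51 m
9–10 s: |½(-5 + -9)(1)| = 7 m
10–13 s: |½(-9 + -8)(3)| = 25.5 m
Total distance = 99.1 m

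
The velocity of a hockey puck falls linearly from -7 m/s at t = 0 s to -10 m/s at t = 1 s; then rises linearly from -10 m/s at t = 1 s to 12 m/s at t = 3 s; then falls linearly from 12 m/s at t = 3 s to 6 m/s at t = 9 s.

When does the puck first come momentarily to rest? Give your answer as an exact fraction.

t = 21/11 s

v changes sign on 1–3 s (from -10 to 12); the graph is linear there, so v = 0 at t = 1 + (10)·(3 − 1)/(12 − -10) = 21/11 s.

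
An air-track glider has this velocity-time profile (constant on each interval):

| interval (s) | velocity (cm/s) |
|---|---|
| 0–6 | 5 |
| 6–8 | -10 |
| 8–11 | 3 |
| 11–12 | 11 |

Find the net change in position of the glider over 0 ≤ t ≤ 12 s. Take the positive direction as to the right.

Net displacement equals the area under the velocity-time graph (areas below the axis count negative).
0–6 s: 5 × 6 = 30 cm
6–8 s: -10 × 2 = -20 cm
8–11 s: 3 × 3 = 9 cm
11–12 s: 11 × 1 = 11 cm
Net displacement = 30 cm

30 cm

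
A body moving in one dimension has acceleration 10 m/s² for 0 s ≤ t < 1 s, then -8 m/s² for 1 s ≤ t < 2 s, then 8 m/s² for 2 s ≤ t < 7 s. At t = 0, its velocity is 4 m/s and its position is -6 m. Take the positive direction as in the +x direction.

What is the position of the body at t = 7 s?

143 m

On each constant-a segment, Δv = aΔt and Δx = v₀Δt + ½aΔt²; chain segment to segment.
0–1 s: v starts 4 m/s; Δx = 4·1 + ½·10·1² = 9 m; v ends 14 m/s.
1–2 s: v starts 14 m/s; Δx = 14·1 + ½·-8·1² = 10 m; v ends 6 m/s.
2–7 s: v starts 6 m/s; Δx = 6·5 + ½·8·5² = 130 m; v ends 46 m/s.
x(7) = -6 + Σ Δx = 143 m.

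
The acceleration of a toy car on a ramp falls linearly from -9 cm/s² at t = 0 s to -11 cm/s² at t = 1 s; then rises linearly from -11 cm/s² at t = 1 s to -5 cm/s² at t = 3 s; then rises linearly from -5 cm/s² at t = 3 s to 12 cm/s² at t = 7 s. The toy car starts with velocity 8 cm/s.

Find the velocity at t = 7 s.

Δv equals the area under the a-t graph; then v = v₀ + Δv.
0–1 s: ½(-9 + -11)(1) = -10 cm/s
1–3 s: ½(-11 + -5)(2) = -16 cm/s
3–7 s: ½(-5 + 12)(4) = 14 cm/s
Δv = -12 cm/s, so v(7) = 8 + (-12) = -4 cm/s.

-4 cm/s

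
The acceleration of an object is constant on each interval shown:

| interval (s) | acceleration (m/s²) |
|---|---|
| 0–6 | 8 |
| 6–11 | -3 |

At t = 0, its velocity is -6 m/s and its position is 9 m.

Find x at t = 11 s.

On each constant-a segment, Δv = aΔt and Δx = v₀Δt + ½aΔt²; chain segment to segment.
0–6 s: v starts -6 m/s; Δx = -6·6 + ½·8·6² = 108 m; v ends 42 m/s.
6–11 s: v starts 42 m/s; Δx = 42·5 + ½·-3·5² = 172.5 m; v ends 27 m/s.
x(11) = 9 + Σ Δx = 289.5 m.

289.5 m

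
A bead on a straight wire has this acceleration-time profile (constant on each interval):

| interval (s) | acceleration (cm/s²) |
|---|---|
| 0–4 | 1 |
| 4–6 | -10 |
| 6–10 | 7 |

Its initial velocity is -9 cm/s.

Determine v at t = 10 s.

Δv equals the area under the a-t graph; then v = v₀ + Δv.
0–4 s: 1 × 4 = 4 cm/s
4–6 s: -10 × 2 = -20 cm/s
6–10 s: 7 × 4 = 28 cm/s
Δv = 12 cm/s, so v(10) = -9 + (12) = 3 cm/s.

3 cm/s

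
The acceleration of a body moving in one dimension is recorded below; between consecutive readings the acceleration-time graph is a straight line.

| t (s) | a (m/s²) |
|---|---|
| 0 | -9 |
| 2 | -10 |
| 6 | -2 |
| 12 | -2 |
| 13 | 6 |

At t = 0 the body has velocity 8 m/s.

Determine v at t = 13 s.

Δv equals the area under the a-t graph; then v = v₀ + Δv.
0–2 s: ½(-9 + -10)(2) = -19 m/s
2–6 s: ½(-10 + -2)(4) = -24 m/s
6–12 s: -2 × 6 = -12 m/s
12–13 s: ½(-2 + 6)(1) = 2 m/s
Δv = -53 m/s, so v(13) = 8 + (-53) = -45 m/s.

-45 m/s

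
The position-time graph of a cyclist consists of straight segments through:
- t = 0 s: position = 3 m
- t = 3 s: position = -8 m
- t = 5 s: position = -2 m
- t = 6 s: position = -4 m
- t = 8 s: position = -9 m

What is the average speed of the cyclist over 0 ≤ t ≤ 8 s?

Average speed = (total path length)/(elapsed time); on a piecewise-linear x-t graph the path length is Σ|Δx|.
0–3 s: |Δx| = |-8 − 3| = 11 m
3–5 s: |Δx| = |-2 − -8| = 6 m
5–6 s: |Δx| = |-4 − -2| = 2 m
6–8 s: |Δx| = |-9 − -4| = 5 m
Total path = 24 m; average speed = 24/8 = 3 m/s.

3 m/s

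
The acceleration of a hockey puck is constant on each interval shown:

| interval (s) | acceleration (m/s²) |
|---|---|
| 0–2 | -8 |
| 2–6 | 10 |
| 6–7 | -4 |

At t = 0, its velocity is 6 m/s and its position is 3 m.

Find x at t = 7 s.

67 m

On each constant-a segment, Δv = aΔt and Δx = v₀Δt + ½aΔt²; chain segment to segment.
0–2 s: v starts 6 m/s; Δx = 6·2 + ½·-8·2² = -4 m; v ends -10 m/s.
2–6 s: v starts -10 m/s; Δx = -10·4 + ½·10·4² = 40 m; v ends 30 m/s.
6–7 s: v starts 30 m/s; Δx = 30·1 + ½·-4·1² = 28 m; v ends 26 m/s.
x(7) = 3 + Σ Δx = 67 m.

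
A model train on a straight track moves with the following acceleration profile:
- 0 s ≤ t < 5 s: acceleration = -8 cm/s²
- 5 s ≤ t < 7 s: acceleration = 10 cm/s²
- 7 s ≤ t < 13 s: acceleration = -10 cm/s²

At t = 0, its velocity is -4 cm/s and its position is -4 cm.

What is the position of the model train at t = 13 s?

-516 cm

On each constant-a segment, Δv = aΔt and Δx = v₀Δt + ½aΔt²; chain segment to segment.
0–5 s: v starts -4 cm/s; Δx = -4·5 + ½·-8·5² = -120 cm; v ends -44 cm/s.
5–7 s: v starts -44 cm/s; Δx = -44·2 + ½·10·2² = -68 cm; v ends -24 cm/s.
7–13 s: v starts -24 cm/s; Δx = -24·6 + ½·-10·6² = -324 cm; v ends -84 cm/s.
x(13) = -4 + Σ Δx = -516 cm.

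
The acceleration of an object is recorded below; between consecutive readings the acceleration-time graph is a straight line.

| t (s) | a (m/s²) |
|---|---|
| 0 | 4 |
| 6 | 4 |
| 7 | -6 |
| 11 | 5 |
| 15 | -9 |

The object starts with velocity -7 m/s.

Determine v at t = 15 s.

6 m/s

Δv equals the area under the a-t graph; then v = v₀ + Δv.
0–6 s: 4 × 6 = 24 m/s
6–7 s: ½(4 + -6)(1) = -1 m/s
7–11 s: ½(-6 + 5)(4) = -2 m/s
11–15 s: ½(5 + -9)(4) = -8 m/s
Δv = 13 m/s, so v(15) = -7 + (13) = 6 m/s.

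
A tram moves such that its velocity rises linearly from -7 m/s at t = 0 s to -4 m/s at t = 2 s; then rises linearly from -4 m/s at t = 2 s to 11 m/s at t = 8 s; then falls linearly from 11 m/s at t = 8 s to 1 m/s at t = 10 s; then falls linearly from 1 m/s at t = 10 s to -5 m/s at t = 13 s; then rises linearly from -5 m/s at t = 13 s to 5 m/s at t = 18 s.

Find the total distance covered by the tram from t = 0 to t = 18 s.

Total distance travelled is ∫|v| dt — sum the magnitudes of each area piece.
0–2 s: |½(-7 + -4)(2)| = 11 m
2–8 s: v = 0 at t = 3.6 s; triangle areas 3.2 + 24.2 = 27.4 m
8–10 s: |½(11 + 1)(2)| = 12 m
10–13 s: v = 0 at t = 10.5 s; triangle areas 0.25 + 6.25 = 6.5 m
13–18 s: v = 0 at t = 15.5 s; triangle areas 6.25 + 6.25 = 12.5 m
Total distance = 69.4 m

69.4 m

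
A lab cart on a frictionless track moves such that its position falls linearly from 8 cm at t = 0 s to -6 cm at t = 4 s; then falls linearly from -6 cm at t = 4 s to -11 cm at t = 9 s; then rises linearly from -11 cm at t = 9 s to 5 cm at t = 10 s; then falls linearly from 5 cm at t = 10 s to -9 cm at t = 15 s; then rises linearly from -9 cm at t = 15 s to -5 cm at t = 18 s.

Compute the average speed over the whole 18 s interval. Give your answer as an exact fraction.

Average speed = (total path length)/(elapsed time); on a piecewise-linear x-t graph the path length is Σ|Δx|.
0–4 s: |Δx| = |-6 − 8| = 14 cm
4–9 s: |Δx| = |-11 − -6| = 5 cm
9–10 s: |Δx| = |5 − -11| = 16 cm
10–15 s: |Δx| = |-9 − 5| = 14 cm
15–18 s: |Δx| = |-5 − -9| = 4 cm
Total path = 53 cm; average speed = 53/18 = 53/18 cm/s.

53/18 cm/s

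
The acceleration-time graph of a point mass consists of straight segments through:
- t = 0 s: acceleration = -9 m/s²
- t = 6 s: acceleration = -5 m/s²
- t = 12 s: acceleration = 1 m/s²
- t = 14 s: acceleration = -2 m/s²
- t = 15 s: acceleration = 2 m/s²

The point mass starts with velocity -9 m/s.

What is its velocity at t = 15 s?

-64 m/s

Δv equals the area under the a-t graph; then v = v₀ + Δv.
0–6 s: ½(-9 + -5)(6) = -42 m/s
6–12 s: ½(-5 + 1)(6) = -12 m/s
12–14 s: ½(1 + -2)(2) = -1 m/s
14–15 s: ½(-2 + 2)(1) = 0 m/s
Δv = -55 m/s, so v(15) = -9 + (-55) = -64 m/s.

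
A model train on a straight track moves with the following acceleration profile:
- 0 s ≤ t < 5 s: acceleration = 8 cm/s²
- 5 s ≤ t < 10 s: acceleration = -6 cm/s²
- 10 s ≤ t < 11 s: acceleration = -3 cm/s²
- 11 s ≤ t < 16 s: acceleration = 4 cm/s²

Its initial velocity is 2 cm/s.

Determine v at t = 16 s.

29 cm/s

Δv equals the area under the a-t graph; then v = v₀ + Δv.
0–5 s: 8 × 5 = 40 cm/s
5–10 s: -6 × 5 = -30 cm/s
10–11 s: -3 × 1 = -3 cm/s
11–16 s: 4 × 5 = 20 cm/s
Δv = 27 cm/s, so v(16) = 2 + (27) = 29 cm/s.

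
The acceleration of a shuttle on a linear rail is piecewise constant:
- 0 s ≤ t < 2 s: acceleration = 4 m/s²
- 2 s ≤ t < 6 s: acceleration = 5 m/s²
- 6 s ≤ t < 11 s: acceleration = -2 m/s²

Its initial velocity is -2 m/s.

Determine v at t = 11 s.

Δv equals the area under the a-t graph; then v = v₀ + Δv.
0–2 s: 4 × 2 = 8 m/s
2–6 s: 5 × 4 = 20 m/s
6–11 s: -2 × 5 = -10 m/s
Δv = 18 m/s, so v(11) = -2 + (18) = 16 m/s.

16 m/s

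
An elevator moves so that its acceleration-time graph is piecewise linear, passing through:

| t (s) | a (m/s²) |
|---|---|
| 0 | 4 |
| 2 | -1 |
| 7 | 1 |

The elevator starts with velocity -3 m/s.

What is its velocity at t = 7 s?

Δv equals the area under the a-t graph; then v = v₀ + Δv.
0–2 s: ½(4 + -1)(2) = 3 m/s
2–7 s: ½(-1 + 1)(5) = 0 m/s
Δv = 3 m/s, so v(7) = -3 + (3) = 0 m/s.

0 m/s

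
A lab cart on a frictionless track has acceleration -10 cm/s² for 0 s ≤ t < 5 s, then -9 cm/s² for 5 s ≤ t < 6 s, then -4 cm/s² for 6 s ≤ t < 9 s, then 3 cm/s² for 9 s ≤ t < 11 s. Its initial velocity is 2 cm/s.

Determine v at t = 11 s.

-63 cm/s

Δv equals the area under the a-t graph; then v = v₀ + Δv.
0–5 s: -10 × 5 = -50 cm/s
5–6 s: -9 × 1 = -9 cm/s
6–9 s: -4 × 3 = -12 cm/s
9–11 s: 3 × 2 = 6 cm/s
Δv = -65 cm/s, so v(11) = 2 + (-65) = -63 cm/s.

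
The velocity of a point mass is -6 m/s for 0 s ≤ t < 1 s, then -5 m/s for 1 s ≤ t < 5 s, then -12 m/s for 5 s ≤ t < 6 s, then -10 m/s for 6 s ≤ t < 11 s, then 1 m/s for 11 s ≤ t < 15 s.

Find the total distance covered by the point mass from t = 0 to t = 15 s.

92 m

Total distance travelled is ∫|v| dt — sum the magnitudes of each area piece.
0–1 s: |-6| × 1 = 6 m
1–5 s: |-5| × 4 = 20 m
5–6 s: |-12| × 1 = 12 m
6–11 s: |-10| × 5 = 50 m
11–15 s: |1| × 4 = 4 m
Total distance = 92 m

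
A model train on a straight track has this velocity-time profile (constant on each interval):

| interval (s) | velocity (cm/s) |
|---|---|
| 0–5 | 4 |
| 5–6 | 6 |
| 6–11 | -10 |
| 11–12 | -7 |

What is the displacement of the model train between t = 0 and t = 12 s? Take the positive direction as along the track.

-31 cm

Displacement is the signed area under the v-t curve.
0–5 s: 4 × 5 = 20 cm
5–6 s: 6 × 1 = 6 cm
6–11 s: -10 × 5 = -50 cm
11–12 s: -7 × 1 = -7 cm
Net displacement = -31 cm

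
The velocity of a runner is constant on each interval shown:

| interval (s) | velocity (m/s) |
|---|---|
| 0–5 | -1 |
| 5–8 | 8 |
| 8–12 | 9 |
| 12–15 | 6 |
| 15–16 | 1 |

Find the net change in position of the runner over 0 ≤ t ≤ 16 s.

74 m

Net displacement equals the area under the velocity-time graph (areas below the axis count negative).
0–5 s: -1 × 5 = -5 m
5–8 s: 8 × 3 = 24 m
8–12 s: 9 × 4 = 36 m
12–15 s: 6 × 3 = 18 m
15–16 s: 1 × 1 = 1 m
Net displacement = 74 m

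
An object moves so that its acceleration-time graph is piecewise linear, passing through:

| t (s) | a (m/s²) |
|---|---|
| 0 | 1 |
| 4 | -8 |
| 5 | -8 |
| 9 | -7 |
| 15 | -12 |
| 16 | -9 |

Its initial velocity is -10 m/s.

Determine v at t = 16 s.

-129.5 m/s

Δv equals the area under the a-t graph; then v = v₀ + Δv.
0–4 s: ½(1 + -8)(4) = -14 m/s
4–5 s: -8 × 1 = -8 m/s
5–9 s: ½(-8 + -7)(4) = -30 m/s
9–15 s: ½(-7 + -12)(6) = -57 m/s
15–16 s: ½(-12 + -9)(1) = -10.5 m/s
Δv = -119.5 m/s, so v(16) = -10 + (-119.5) = -129.5 m/s.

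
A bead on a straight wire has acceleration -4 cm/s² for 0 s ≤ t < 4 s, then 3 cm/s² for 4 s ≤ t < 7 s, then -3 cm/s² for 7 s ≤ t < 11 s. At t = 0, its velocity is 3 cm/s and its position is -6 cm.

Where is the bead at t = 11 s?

On each constant-a segment, Δv = aΔt and Δx = v₀Δt + ½aΔt²; chain segment to segment.
0–4 s: v starts 3 cm/s; Δx = 3·4 + ½·-4·4² = -20 cm; v ends -13 cm/s.
4–7 s: v starts -13 cm/s; Δx = -13·3 + ½·3·3² = -25.5 cm; v ends -4 cm/s.
7–11 s: v starts -4 cm/s; Δx = -4·4 + ½·-3·4² = -40 cm; v ends -16 cm/s.
x(11) = -6 + Σ Δx = -91.5 cm.

-91.5 cm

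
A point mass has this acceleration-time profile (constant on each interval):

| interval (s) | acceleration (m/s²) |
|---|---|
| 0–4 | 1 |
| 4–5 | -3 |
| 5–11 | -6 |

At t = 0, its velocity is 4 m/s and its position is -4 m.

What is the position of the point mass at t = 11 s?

On each constant-a segment, Δv = aΔt and Δx = v₀Δt + ½aΔt²; chain segment to segment.
0–4 s: v starts 4 m/s; Δx = 4·4 + ½·1·4² = 24 m; v ends 8 m/s.
4–5 s: v starts 8 m/s; Δx = 8·1 + ½·-3·1² = 6.5 m; v ends 5 m/s.
5–11 s: v starts 5 m/s; Δx = 5·6 + ½·-6·6² = -78 m; v ends -31 m/s.
x(11) = -4 + Σ Δx = -51.5 m.

-51.5 m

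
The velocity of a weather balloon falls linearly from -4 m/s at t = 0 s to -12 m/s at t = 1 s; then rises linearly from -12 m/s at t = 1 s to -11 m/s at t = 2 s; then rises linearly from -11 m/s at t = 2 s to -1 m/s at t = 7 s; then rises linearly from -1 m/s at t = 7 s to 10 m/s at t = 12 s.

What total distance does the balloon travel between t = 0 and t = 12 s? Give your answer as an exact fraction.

797/11 m

Total distance travelled is ∫|v| dt — sum the magnitudes of each area piece.
0–1 s: |½(-4 + -12)(1)| = 8 m
1–2 s: |½(-12 + -11)(1)| = 11.5 m
2–7 s: |½(-11 + -1)(5)| = 30 m
7–12 s: v = 0 at t = 82/11 s; triangle areas 5/22 + 250/11 = 505/22 m
Total distance = 797/11 m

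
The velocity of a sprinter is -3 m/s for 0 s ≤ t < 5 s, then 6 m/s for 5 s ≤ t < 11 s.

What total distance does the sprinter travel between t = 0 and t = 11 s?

51 m

Distance (not displacement) is the total path length: add the absolute areas under v-t.
0–5 s: |-3| × 5 = 15 m
5–11 s: |6| × 6 = 36 m
Total distance = 51 m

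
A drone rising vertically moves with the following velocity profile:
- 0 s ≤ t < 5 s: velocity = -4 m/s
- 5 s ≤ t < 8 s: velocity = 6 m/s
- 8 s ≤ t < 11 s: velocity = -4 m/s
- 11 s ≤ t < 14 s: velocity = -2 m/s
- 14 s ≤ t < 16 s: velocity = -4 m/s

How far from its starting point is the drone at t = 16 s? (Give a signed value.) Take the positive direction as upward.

-28 m

Net displacement equals the area under the velocity-time graph (areas below the axis count negative).
0–5 s: -4 × 5 = -20 m
5–8 s: 6 × 3 = 18 m
8–11 s: -4 × 3 = -12 m
11–14 s: -2 × 3 = -6 m
14–16 s: -4 × 2 = -8 m
Net displacement = -28 m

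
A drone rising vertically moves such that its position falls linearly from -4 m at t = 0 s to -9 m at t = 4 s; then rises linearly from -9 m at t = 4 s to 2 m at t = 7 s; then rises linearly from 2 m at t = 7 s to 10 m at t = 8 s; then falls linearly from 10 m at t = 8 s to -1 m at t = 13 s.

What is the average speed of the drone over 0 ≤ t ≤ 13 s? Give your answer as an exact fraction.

35/13 m/s

Average speed = (total path length)/(elapsed time); on a piecewise-linear x-t graph the path length is Σ|Δx|.
0–4 s: |Δx| = |-9 − -4| = 5 m
4–7 s: |Δx| = |2 − -9| = 11 m
7–8 s: |Δx| = |10 − 2| = 8 m
8–13 s: |Δx| = |-1 − 10| = 11 m
Total path = 35 m; average speed = 35/13 = 35/13 m/s.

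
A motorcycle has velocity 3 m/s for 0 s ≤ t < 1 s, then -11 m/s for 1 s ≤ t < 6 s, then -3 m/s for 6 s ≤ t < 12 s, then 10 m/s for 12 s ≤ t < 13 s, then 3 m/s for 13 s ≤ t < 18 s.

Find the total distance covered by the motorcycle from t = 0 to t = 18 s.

101 m

Total distance travelled is ∫|v| dt — sum the magnitudes of each area piece.
0–1 s: |3| × 1 = 3 m
1–6 s: |-11| × 5 = 55 m
6–12 s: |-3| × 6 = 18 m
12–13 s: |10| × 1 = 10 m
13–18 s: |3| × 5 = 15 m
Total distance = 101 m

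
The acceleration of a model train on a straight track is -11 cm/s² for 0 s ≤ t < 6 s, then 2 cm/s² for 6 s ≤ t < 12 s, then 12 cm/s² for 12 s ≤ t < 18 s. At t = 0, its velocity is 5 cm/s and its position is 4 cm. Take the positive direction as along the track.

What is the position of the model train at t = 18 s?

-572 cm

On each constant-a segment, Δv = aΔt and Δx = v₀Δt + ½aΔt²; chain segment to segment.
0–6 s: v starts 5 cm/s; Δx = 5·6 + ½·-11·6² = -168 cm; v ends -61 cm/s.
6–12 s: v starts -61 cm/s; Δx = -61·6 + ½·2·6² = -330 cm; v ends -49 cm/s.
12–18 s: v starts -49 cm/s; Δx = -49·6 + ½·12·6² = -78 cm; v ends 23 cm/s.
x(18) = 4 + Σ Δx = -572 cm.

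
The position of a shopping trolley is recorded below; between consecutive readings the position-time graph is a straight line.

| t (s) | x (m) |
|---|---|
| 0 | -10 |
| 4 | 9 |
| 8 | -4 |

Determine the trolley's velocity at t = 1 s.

Velocity is the slope of the x-t graph on 0–4 s: (9 − -10)/(4 − 0) = 4.75 m/s.

4.75 m/s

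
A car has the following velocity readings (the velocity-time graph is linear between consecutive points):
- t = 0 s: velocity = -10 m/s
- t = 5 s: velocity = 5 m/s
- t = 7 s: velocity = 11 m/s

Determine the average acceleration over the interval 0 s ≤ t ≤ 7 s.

Average acceleration = Δv/Δt = (11 − -10)/(7 − 0) = 3 m/s².

3 m/s²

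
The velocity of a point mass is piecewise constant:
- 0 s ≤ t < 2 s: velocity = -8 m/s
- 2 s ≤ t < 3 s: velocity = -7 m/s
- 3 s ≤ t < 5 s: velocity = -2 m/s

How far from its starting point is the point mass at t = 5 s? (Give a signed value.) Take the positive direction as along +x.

-27 m

Net displacement equals the area under the velocity-time graph (areas below the axis count negative).
0–2 s: -8 × 2 = -16 m
2–3 s: -7 × 1 = -7 m
3–5 s: -2 × 2 = -4 m
Net displacement = -27 m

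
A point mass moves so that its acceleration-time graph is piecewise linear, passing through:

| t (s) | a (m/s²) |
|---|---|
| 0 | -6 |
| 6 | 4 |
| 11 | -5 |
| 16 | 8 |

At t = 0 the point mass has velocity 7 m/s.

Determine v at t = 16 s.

Δv equals the area under the a-t graph; then v = v₀ + Δv.
0–6 s: ½(-6 + 4)(6) = -6 m/s
6–11 s: ½(4 + -5)(5) = -2.5 m/s
11–16 s: ½(-5 + 8)(5) = 7.5 m/s
Δv = -1 m/s, so v(16) = 7 + (-1) = 6 m/s.

6 m/s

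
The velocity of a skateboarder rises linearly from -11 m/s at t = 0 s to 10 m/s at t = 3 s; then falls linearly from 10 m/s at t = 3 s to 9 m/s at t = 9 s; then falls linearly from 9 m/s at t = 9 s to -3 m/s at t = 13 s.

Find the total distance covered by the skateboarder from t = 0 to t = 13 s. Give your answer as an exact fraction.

Total distance travelled is ∫|v| dt — sum the magnitudes of each area piece.
0–3 s: v = 0 at t = 11/7 s; triangle areas 121/14 + 50/7 = 221/14 m
3–9 s: |½(10 + 9)(6)| = 57 m
9–13 s: v = 0 at t = 12 s; triangle areas 13.5 + 1.5 = 15 m
Total distance = 1229/14 m

1229/14 m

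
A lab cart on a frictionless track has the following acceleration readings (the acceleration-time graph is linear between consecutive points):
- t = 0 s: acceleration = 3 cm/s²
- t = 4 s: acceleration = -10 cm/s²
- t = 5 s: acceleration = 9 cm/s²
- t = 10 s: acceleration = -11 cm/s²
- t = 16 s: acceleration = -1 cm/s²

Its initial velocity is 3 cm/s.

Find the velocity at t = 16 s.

Δv equals the area under the a-t graph; then v = v₀ + Δv.
0–4 s: ½(3 + -10)(4) = -14 cm/s
4–5 s: ½(-10 + 9)(1) = -0.5 cm/s
5–10 s: ½(9 + -11)(5) = -5 cm/s
10–16 s: ½(-11 + -1)(6) = -36 cm/s
Δv = -55.5 cm/s, so v(16) = 3 + (-55.5) = -52.5 cm/s.

-52.5 cm/s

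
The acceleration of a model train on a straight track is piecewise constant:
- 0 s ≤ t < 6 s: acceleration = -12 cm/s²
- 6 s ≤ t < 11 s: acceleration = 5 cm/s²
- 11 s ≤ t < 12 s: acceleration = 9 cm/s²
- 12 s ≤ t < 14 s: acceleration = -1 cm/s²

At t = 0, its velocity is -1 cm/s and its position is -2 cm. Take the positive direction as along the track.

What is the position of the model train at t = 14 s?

-650 cm

On each constant-a segment, Δv = aΔt and Δx = v₀Δt + ½aΔt²; chain segment to segment.
0–6 s: v starts -1 cm/s; Δx = -1·6 + ½·-12·6² = -222 cm; v ends -73 cm/s.
6–11 s: v starts -73 cm/s; Δx = -73·5 + ½·5·5² = -302.5 cm; v ends -48 cm/s.
11–12 s: v starts -48 cm/s; Δx = -48·1 + ½·9·1² = -43.5 cm; v ends -39 cm/s.
12–14 s: v starts -39 cm/s; Δx = -39·2 + ½·-1·2² = -80 cm; v ends -41 cm/s.
x(14) = -2 + Σ Δx = -650 cm.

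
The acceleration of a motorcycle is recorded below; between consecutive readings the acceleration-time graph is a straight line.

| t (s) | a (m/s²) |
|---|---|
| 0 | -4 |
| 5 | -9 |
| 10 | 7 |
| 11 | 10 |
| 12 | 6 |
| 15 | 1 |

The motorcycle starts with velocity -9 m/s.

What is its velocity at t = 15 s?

Δv equals the area under the a-t graph; then v = v₀ + Δv.
0–5 s: ½(-4 + -9)(5) = -32.5 m/s
5–10 s: ½(-9 + 7)(5) = -5 m/s
10–11 s: ½(7 + 10)(1) = 8.5 m/s
11–12 s: ½(10 + 6)(1) = 8 m/s
12–15 s: ½(6 + 1)(3) = 10.5 m/s
Δv = -10.5 m/s, so v(15) = -9 + (-10.5) = -19.5 m/s.

-19.5 m/s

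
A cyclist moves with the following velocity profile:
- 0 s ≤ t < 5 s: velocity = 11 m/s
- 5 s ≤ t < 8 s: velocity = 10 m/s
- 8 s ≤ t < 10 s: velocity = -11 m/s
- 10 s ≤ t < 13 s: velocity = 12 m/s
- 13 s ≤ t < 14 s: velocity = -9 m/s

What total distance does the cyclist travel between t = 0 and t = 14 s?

152 m

Total distance travelled is ∫|v| dt — sum the magnitudes of each area piece.
0–5 s: |11| × 5 = 55 m
5–8 s: |10| × 3 = 30 m
8–10 s: |-11| × 2 = 22 m
10–13 s: |12| × 3 = 36 m
13–14 s: |-9| × 1 = 9 m
Total distance = 152 m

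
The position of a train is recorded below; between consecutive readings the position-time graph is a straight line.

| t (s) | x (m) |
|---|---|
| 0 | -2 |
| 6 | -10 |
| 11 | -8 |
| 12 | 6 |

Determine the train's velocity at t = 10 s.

Velocity is the slope of the x-t graph on 6–11 s: (-8 − -10)/(11 − 6) = 0.4 m/s.

0.4 m/s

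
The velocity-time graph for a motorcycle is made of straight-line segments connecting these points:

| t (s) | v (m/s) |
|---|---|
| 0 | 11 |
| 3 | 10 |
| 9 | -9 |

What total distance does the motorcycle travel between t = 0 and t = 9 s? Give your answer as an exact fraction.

2283/38 m

Total distance travelled is ∫|v| dt — sum the magnitudes of each area piece.
0–3 s: |½(11 + 10)(3)| = 31.5 m
3–9 s: v = 0 at t = 117/19 s; triangle areas 300/19 + 243/19 = 543/19 m
Total distance = 2283/38 m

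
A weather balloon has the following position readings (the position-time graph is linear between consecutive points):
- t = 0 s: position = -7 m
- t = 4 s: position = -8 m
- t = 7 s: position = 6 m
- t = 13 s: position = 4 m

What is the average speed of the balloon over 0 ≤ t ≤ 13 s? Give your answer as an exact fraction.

17/13 m/s

Average speed = (total path length)/(elapsed time); on a piecewise-linear x-t graph the path length is Σ|Δx|.
0–4 s: |Δx| = |-8 − -7| = 1 m
4–7 s: |Δx| = |6 − -8| = 14 m
7–13 s: |Δx| = |4 − 6| = 2 m
Total path = 17 m; average speed = 17/13 = 17/13 m/s.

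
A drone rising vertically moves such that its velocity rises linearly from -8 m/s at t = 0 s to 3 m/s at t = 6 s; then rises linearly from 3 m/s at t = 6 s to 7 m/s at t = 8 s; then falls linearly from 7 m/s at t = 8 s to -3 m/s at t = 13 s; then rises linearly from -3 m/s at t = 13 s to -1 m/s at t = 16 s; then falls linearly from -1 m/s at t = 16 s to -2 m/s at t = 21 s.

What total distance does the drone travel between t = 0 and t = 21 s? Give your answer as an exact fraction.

637/11 m

Total distance travelled is ∫|v| dt — sum the magnitudes of each area piece.
0–6 s: v = 0 at t = 48/11 s; triangle areas 192/11 + 27/11 = 219/11 m
6–8 s: |½(3 + 7)(2)| = 10 m
8–13 s: v = 0 at t = 11.5 s; triangle areas 12.25 + 2.25 = 14.5 m
13–16 s: |½(-3 + -1)(3)| = 6 m
16–21 s: |½(-1 + -2)(5)| = 7.5 m
Total distance = 637/11 m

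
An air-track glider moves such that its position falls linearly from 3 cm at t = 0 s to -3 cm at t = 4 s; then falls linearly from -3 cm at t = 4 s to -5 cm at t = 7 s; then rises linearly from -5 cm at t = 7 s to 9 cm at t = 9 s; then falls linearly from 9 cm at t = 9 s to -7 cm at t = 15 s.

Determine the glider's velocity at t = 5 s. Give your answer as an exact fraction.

-2/3 cm/s

Velocity is the slope of the x-t graph on 4–7 s: (-5 − -3)/(7 − 4) = -2/3 cm/s.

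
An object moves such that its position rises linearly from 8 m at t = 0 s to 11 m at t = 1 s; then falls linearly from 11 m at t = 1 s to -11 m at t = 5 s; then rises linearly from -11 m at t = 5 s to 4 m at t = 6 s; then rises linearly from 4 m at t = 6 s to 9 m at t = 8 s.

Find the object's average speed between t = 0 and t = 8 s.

Average speed = (total path length)/(elapsed time); on a piecewise-linear x-t graph the path length is Σ|Δx|.
0–1 s: |Δx| = |11 − 8| = 3 m
1–5 s: |Δx| = |-11 − 11| = 22 m
5–6 s: |Δx| = |4 − -11| = 15 m
6–8 s: |Δx| = |9 − 4| = 5 m
Total path = 45 m; average speed = 45/8 = 5.625 m/s.

5.625 m/s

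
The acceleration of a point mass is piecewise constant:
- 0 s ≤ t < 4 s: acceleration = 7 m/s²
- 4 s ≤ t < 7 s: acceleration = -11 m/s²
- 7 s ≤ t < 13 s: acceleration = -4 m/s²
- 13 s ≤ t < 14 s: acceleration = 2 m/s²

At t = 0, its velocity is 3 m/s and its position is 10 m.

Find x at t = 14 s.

12.5 m

On each constant-a segment, Δv = aΔt and Δx = v₀Δt + ½aΔt²; chain segment to segment.
0–4 s: v starts 3 m/s; Δx = 3·4 + ½·7·4² = 68 m; v ends 31 m/s.
4–7 s: v starts 31 m/s; Δx = 31·3 + ½·-11·3² = 43.5 m; v ends -2 m/s.
7–13 s: v starts -2 m/s; Δx = -2·6 + ½·-4·6² = -84 m; v ends -26 m/s.
13–14 s: v starts -26 m/s; Δx = -26·1 + ½·2·1² = -25 m; v ends -24 m/s.
x(14) = 10 + Σ Δx = 12.5 m.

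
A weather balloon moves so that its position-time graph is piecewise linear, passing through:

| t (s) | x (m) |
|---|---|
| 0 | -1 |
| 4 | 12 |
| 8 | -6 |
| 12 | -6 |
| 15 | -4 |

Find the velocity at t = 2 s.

Velocity is the slope of the x-t graph on 0–4 s: (12 − -1)/(4 − 0) = 3.25 m/s.

3.25 m/s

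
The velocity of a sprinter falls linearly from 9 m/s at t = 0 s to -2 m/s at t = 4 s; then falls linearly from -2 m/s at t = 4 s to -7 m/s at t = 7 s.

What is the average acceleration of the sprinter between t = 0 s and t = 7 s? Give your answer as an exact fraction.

-16/7 m/s²

Average acceleration = Δv/Δt = (-7 − 9)/(7 − 0) = -16/7 m/s².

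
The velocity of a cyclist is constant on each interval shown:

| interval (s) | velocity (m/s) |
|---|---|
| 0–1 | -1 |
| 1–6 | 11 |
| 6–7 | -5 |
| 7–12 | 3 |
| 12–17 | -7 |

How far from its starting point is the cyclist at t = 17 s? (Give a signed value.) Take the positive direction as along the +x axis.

Net displacement equals the area under the velocity-time graph (areas below the axis count negative).
0–1 s: -1 × 1 = -1 m
1–6 s: 11 × 5 = 55 m
6–7 s: -5 × 1 = -5 m
7–12 s: 3 × 5 = 15 m
12–17 s: -7 × 5 = -35 m
Net displacement = 29 m

29 m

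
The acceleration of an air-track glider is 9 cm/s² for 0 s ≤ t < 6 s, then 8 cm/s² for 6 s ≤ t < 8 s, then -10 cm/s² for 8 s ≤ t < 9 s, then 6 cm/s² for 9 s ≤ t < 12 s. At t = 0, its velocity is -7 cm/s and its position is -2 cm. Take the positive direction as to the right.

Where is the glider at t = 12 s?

On each constant-a segment, Δv = aΔt and Δx = v₀Δt + ½aΔt²; chain segment to segment.
0–6 s: v starts -7 cm/s; Δx = -7·6 + ½·9·6² = 120 cm; v ends 47 cm/s.
6–8 s: v starts 47 cm/s; Δx = 47·2 + ½·8·2² = 110 cm; v ends 63 cm/s.
8–9 s: v starts 63 cm/s; Δx = 63·1 + ½·-10·1² = 58 cm; v ends 53 cm/s.
9–12 s: v starts 53 cm/s; Δx = 53·3 + ½·6·3² = 186 cm; v ends 71 cm/s.
x(12) = -2 + Σ Δx = 472 cm.

472 cm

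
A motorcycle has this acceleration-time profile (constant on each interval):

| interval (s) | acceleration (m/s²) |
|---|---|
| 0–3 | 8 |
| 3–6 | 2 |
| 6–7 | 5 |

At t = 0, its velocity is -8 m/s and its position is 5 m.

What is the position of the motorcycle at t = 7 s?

On each constant-a segment, Δv = aΔt and Δx = v₀Δt + ½aΔt²; chain segment to segment.
0–3 s: v starts -8 m/s; Δx = -8·3 + ½·8·3² = 12 m; v ends 16 m/s.
3–6 s: v starts 16 m/s; Δx = 16·3 + ½·2·3² = 57 m; v ends 22 m/s.
6–7 s: v starts 22 m/s; Δx = 22·1 + ½·5·1² = 24.5 m; v ends 27 m/s.
x(7) = 5 + Σ Δx = 98.5 m.

98.5 m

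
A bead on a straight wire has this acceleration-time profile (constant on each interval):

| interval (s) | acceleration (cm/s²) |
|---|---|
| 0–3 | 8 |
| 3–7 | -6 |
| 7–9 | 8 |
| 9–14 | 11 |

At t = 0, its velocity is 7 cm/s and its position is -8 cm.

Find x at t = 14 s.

On each constant-a segment, Δv = aΔt and Δx = v₀Δt + ½aΔt²; chain segment to segment.
0–3 s: v starts 7 cm/s; Δx = 7·3 + ½·8·3² = 57 cm; v ends 31 cm/s.
3–7 s: v starts 31 cm/s; Δx = 31·4 + ½·-6·4² = 76 cm; v ends 7 cm/s.
7–9 s: v starts 7 cm/s; Δx = 7·2 + ½·8·2² = 30 cm; v ends 23 cm/s.
9–14 s: v starts 23 cm/s; Δx = 23·5 + ½·11·5² = 252.5 cm; v ends 78 cm/s.
x(14) = -8 + Σ Δx = 407.5 cm.

407.5 cm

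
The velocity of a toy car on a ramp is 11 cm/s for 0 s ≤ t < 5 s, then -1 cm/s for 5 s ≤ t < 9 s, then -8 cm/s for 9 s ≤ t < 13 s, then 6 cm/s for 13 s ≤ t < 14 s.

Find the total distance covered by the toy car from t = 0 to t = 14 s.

Distance (not displacement) is the total path length: add the absolute areas under v-t.
0–5 s: |11| × 5 = 55 cm
5–9 s: |-1| × 4 = 4 cm
9–13 s: |-8| × 4 = 32 cm
13–14 s: |6| × 1 = 6 cm
Total distance = 97 cm

97 cm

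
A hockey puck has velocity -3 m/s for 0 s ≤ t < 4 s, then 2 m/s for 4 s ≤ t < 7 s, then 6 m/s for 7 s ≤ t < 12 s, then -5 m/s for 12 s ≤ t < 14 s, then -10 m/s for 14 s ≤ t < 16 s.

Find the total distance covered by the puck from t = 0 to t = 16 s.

78 m

Distance (not displacement) is the total path length: add the absolute areas under v-t.
0–4 s: |-3| × 4 = 12 m
4–7 s: |2| × 3 = 6 m
7–12 s: |6| × 5 = 30 m
12–14 s: |-5| × 2 = 10 m
14–16 s: |-10| × 2 = 20 m
Total distance = 78 m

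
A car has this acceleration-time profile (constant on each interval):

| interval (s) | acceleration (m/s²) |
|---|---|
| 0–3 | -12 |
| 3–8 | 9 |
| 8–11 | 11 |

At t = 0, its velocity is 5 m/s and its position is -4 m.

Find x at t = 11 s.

On each constant-a segment, Δv = aΔt and Δx = v₀Δt + ½aΔt²; chain segment to segment.
0–3 s: v starts 5 m/s; Δx = 5·3 + ½·-12·3² = -39 m; v ends -31 m/s.
3–8 s: v starts -31 m/s; Δx = -31·5 + ½·9·5² = -42.5 m; v ends 14 m/s.
8–11 s: v starts 14 m/s; Δx = 14·3 + ½·11·3² = 91.5 m; v ends 47 m/s.
x(11) = -4 + Σ Δx = 6 m.

6 m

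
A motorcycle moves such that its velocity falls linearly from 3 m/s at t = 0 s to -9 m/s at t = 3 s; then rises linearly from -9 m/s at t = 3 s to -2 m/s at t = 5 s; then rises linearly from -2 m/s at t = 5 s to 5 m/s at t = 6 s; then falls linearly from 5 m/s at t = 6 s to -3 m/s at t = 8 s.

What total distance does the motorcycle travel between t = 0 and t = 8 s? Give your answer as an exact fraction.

Distance (not displacement) is the total path length: add the absolute areas under v-t.
0–3 s: v = 0 at t = 0.75 s; triangle areas 1.125 + 10.125 = 11.25 m
3–5 s: |½(-9 + -2)(2)| = 11 m
5–6 s: v = 0 at t = 37/7 s; triangle areas 2/7 + 25/14 = 29/14 m
6–8 s: v = 0 at t = 7.25 s; triangle areas 3.125 + 1.125 = 4.25 m
Total distance = 200/7 m

200/7 m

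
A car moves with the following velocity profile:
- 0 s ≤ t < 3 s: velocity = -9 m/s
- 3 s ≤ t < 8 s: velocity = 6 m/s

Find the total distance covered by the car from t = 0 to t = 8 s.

Total distance travelled is ∫|v| dt — sum the magnitudes of each area piece.
0–3 s: |-9| × 3 = 27 m
3–8 s: |6| × 5 = 30 m
Total distance = 57 m

57 m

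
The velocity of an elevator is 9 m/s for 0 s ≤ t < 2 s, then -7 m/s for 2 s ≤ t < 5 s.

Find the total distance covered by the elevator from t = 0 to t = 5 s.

39 m

Total distance travelled is ∫|v| dt — sum the magnitudes of each area piece.
0–2 s: |9| × 2 = 18 m
2–5 s: |-7| × 3 = 21 m
Total distance = 39 m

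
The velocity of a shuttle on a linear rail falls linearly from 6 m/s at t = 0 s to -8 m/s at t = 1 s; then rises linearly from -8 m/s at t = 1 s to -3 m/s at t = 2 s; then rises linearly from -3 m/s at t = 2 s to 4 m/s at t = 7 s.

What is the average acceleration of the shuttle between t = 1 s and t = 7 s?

2 m/s²

Average acceleration = Δv/Δt = (4 − -8)/(7 − 1) = 2 m/s².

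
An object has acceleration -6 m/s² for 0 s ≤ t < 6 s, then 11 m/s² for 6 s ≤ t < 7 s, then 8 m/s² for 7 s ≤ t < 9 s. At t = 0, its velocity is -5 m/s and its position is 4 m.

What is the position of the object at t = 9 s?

On each constant-a segment, Δv = aΔt and Δx = v₀Δt + ½aΔt²; chain segment to segment.
0–6 s: v starts -5 m/s; Δx = -5·6 + ½·-6·6² = -138 m; v ends -41 m/s.
6–7 s: v starts -41 m/s; Δx = -41·1 + ½·11·1² = -35.5 m; v ends -30 m/s.
7–9 s: v starts -30 m/s; Δx = -30·2 + ½·8·2² = -44 m; v ends -14 m/s.
x(9) = 4 + Σ Δx = -213.5 m.

-213.5 m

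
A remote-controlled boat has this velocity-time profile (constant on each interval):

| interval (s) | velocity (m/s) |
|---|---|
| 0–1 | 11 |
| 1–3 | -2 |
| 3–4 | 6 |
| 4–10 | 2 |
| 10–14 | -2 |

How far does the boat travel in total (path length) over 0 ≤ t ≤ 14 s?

41 m

Total distance travelled is ∫|v| dt — sum the magnitudes of each area piece.
0–1 s: |11| × 1 = 11 m
1–3 s: |-2| × 2 = 4 m
3–4 s: |6| × 1 = 6 m
4–10 s: |2| × 6 = 12 m
10–14 s: |-2| × 4 = 8 m
Total distance = 41 m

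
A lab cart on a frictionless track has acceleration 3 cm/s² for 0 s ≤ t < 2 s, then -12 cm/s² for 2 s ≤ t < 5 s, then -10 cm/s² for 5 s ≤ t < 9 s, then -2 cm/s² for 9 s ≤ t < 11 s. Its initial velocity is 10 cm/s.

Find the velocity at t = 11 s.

-64 cm/s

Δv equals the area under the a-t graph; then v = v₀ + Δv.
0–2 s: 3 × 2 = 6 cm/s
2–5 s: -12 × 3 = -36 cm/s
5–9 s: -10 × 4 = -40 cm/s
9–11 s: -2 × 2 = -4 cm/s
Δv = -74 cm/s, so v(11) = 10 + (-74) = -64 cm/s.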